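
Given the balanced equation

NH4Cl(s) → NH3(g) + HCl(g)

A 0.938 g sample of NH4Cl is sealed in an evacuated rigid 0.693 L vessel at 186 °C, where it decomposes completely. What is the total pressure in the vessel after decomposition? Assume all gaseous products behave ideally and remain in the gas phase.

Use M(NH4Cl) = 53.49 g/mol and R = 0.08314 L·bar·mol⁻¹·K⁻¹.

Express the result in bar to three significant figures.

n(NH4Cl) = 0.938 / 53.49 = 0.01754 mol
n(gas produced) = (2/1) × 0.01754 = 0.03508 mol
P = nRT/V = 0.03508 × 0.08314 × 459.15 / 0.693 = 1.932 bar

1.93 bar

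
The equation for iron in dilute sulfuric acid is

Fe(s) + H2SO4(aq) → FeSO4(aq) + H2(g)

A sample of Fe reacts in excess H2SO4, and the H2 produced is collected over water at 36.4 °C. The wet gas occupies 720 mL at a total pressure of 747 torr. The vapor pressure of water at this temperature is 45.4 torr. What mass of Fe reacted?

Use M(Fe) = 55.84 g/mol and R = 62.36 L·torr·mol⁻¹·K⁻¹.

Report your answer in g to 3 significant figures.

P(H2) = 747 − 45.4 = 701.6 torr
n(H2) = PV/RT = (701.6 × 0.7200) / (62.36 × 309.55) = 0.02617 mol
n(Fe) = (1/1) × 0.02617 = 0.02617 mol
m(Fe) = 0.02617 × 55.84 = 1.461 g

1.46 g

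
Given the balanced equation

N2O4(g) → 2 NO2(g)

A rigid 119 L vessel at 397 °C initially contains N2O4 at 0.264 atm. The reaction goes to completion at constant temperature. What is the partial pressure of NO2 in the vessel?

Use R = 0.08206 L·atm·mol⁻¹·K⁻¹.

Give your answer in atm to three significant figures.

n(N2O4)₀ = PV/RT = (0.264 × 119) / (0.08206 × 670.15) = 0.5713 mol
n(NO2) = (2/1) × 0.5713 = 1.143 mol
P(NO2) = nRT/V = 1.143 × 0.08206 × 670.15 / 119 = 0.5282 atm

0.528 atm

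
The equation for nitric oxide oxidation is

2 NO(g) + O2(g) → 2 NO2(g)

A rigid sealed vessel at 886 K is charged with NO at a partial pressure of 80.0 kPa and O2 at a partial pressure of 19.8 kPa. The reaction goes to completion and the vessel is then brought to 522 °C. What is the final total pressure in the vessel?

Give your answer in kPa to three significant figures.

71.8 kPa

With V and T fixed, P_i ∝ n_i, so the mole ratios apply directly to partial pressures at 886 K.
P(O2) required for 80.0 kPa of NO = (1/2) × 80.0 = 40.00 kPa; available 19.8 kPa, so O2 is limiting.
P(NO) remaining = 80.0 − (2/1) × 19.8 = 40.40 kPa
P(gaseous products) = (2)/1 × 19.8 = 39.60 kPa
P_total at 886 K = 40.40 + 39.60 = 80.00 kPa
Scaling to 522 °C: P = 80.00 × 795.15/886 = 71.80 kPa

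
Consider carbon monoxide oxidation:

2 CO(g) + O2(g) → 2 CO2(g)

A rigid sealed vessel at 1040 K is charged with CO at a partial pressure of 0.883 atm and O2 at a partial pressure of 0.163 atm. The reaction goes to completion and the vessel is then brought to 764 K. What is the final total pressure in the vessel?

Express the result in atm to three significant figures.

With V and T fixed, P_i ∝ n_i, so the mole ratios apply directly to partial pressures at 1040 K.
P(O2) required for 0.883 atm of CO = (1/2) × 0.883 = 0.4415 atm; available 0.163 atm, so O2 is limiting.
P(CO) remaining = 0.883 − (2/1) × 0.163 = 0.5570 atm
P(gaseous products) = (2)/1 × 0.163 = 0.3260 atm
P_total at 1040 K = 0.5570 + 0.3260 = 0.8830 atm
Scaling to 764 K: P = 0.8830 × 764/1040 = 0.6487 atm

0.649 atm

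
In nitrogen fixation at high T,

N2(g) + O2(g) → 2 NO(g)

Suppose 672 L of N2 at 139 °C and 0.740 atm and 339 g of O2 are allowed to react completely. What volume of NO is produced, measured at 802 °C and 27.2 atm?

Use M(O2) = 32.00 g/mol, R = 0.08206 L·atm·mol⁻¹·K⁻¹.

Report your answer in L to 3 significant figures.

68.7 L

n(N2) = PV/RT = (0.740 × 672) / (0.08206 × 412.15) = 14.70 mol
n(O2) = 339 / 32.00 = 10.59 mol
For 14.70 mol N2, stoichiometry requires (1/1) × 14.70 = 14.70 mol O2; 10.59 mol is available, so O2 is limiting.
n(NO) = (2/1) × 10.59 = 21.18 mol
V(NO) = nRT/P = 21.18 × 0.08206 × 1075.15 / 27.2 = 68.70 L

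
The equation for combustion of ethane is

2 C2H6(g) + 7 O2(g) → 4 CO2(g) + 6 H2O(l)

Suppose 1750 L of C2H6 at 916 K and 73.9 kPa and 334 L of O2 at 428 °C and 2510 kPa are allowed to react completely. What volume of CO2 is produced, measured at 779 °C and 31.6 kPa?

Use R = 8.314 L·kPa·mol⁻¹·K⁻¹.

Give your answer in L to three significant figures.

n(C2H6) = PV/RT = (73.9 × 1750) / (8.314 × 916) = 16.98 mol
n(O2) = PV/RT = (2510 × 334) / (8.314 × 701.15) = 143.8 mol
For 16.98 mol C2H6, stoichiometry requires (7/2) × 16.98 = 59.43 mol O2; 143.8 mol is available, so C2H6 is limiting.
n(CO2) = (4/2) × 16.98 = 33.96 mol
V(CO2) = nRT/P = 33.96 × 8.314 × 1052.15 / 31.6 = 9401 L

9400 L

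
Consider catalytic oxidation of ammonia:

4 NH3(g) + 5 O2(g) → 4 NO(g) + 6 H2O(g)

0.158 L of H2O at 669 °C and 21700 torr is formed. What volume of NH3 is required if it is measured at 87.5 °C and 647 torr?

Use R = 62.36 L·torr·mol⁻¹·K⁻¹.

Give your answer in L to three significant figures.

1.35 L

n(H2O) = PV/RT = (21700 × 0.158) / (62.36 × 942.15) = 0.05836 mol
n(NH3) = (4/6) × 0.05836 = 0.03891 mol
V = nRT/P = 0.03891 × 62.36 × 360.65 / 647 = 1.353 L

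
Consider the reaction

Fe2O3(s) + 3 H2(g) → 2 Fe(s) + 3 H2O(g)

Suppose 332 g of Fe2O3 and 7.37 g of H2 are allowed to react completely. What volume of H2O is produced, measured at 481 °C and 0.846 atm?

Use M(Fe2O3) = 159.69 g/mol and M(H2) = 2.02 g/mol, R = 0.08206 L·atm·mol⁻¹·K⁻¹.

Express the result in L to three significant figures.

267 L

n(Fe2O3) = 332 / 159.69 = 2.079 mol
n(H2) = 7.37 / 2.02 = 3.649 mol
For 2.079 mol Fe2O3, stoichiometry requires (3/1) × 2.079 = 6.237 mol H2; 3.649 mol is available, so H2 is limiting.
n(H2O) = (3/3) × 3.649 = 3.649 mol
V(H2O) = nRT/P = 3.649 × 0.08206 × 754.15 / 0.846 = 266.9 L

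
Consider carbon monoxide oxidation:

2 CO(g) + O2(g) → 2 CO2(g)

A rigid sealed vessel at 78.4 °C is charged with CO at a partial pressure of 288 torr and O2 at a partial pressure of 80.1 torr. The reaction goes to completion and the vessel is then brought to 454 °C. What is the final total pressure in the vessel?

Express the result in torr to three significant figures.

596 torr

Because the vessel is rigid and T is held at 78.4 °C, work the stoichiometry in partial pressures (P_i = n_iRT/V).
P(O2) required for 288 torr of CO = (1/2) × 288 = 144.0 torr; available 80.1 torr, so O2 is limiting.
P(CO) remaining = 288 − (2/1) × 80.1 = 127.8 torr
P(gaseous products) = (2)/1 × 80.1 = 160.2 torr
P_total at 78.4 °C = 127.8 + 160.2 = 288.0 torr
Scaling to 454 °C: P = 288.0 × 727.15/351.55 = 595.7 torr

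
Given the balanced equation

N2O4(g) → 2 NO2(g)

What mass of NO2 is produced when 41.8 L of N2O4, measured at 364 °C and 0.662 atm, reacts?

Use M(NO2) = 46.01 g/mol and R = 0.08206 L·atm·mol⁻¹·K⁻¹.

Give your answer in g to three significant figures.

n(N2O4) = PV/RT = (0.662 × 41.8) / (0.08206 × 637.15) = 0.5293 mol
n(NO2) = (2/1) × 0.5293 = 1.059 mol
m(NO2) = 1.059 × 46.01 = 48.72 g

48.7 g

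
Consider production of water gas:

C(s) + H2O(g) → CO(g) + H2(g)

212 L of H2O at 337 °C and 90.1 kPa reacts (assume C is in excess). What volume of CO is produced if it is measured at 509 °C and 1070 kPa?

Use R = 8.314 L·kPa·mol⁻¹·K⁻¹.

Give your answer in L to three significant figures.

22.9 L

n(H2O) = PV/RT = (90.1 × 212) / (8.314 × 610.15) = 3.765 mol
n(CO) = (1/1) × 3.765 = 3.765 mol
V = nRT/P = 3.765 × 8.314 × 782.15 / 1070 = 22.88 L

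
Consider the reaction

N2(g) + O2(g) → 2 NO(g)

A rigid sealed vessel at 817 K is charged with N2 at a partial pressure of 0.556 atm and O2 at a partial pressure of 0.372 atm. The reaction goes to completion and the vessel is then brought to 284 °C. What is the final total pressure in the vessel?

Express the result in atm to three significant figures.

0.633 atm

Because the vessel is rigid and T is held at 817 K, work the stoichiometry in partial pressures (P_i = n_iRT/V).
P(O2) required for 0.556 atm of N2 = (1/1) × 0.556 = 0.5560 atm; available 0.372 atm, so O2 is limiting.
P(N2) remaining = 0.556 − (1/1) × 0.372 = 0.1840 atm
P(gaseous products) = (2)/1 × 0.372 = 0.7440 atm
P_total at 817 K = 0.1840 + 0.7440 = 0.9280 atm
Scaling to 284 °C: P = 0.9280 × 557.15/817 = 0.6328 atm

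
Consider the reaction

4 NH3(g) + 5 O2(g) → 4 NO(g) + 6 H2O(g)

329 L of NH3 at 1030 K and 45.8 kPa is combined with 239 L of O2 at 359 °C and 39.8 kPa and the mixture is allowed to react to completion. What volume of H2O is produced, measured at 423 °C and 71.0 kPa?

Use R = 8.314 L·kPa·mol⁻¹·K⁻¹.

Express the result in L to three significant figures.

n(NH3) = PV/RT = (45.8 × 329) / (8.314 × 1030) = 1.760 mol
n(O2) = PV/RT = (39.8 × 239) / (8.314 × 632.15) = 1.810 mol
For 1.760 mol NH3, stoichiometry requires (5/4) × 1.760 = 2.200 mol O2; 1.810 mol is available, so O2 is limiting.
n(H2O) = (6/5) × 1.810 = 2.172 mol
V(H2O) = nRT/P = 2.172 × 8.314 × 696.15 / 71.0 = 177.1 L

177 L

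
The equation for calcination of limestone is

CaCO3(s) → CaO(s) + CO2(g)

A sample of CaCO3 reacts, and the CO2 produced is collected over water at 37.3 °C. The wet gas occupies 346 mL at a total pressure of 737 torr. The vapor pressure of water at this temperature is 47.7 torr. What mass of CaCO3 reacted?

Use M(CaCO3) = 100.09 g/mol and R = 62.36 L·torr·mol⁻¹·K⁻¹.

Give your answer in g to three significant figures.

P(CO2) = 737 − 47.7 = 689.3 torr
n(CO2) = PV/RT = (689.3 × 0.3460) / (62.36 × 310.45) = 0.01232 mol
n(CaCO3) = (1/1) × 0.01232 = 0.01232 mol
m(CaCO3) = 0.01232 × 100.09 = 1.233 g

1.23 g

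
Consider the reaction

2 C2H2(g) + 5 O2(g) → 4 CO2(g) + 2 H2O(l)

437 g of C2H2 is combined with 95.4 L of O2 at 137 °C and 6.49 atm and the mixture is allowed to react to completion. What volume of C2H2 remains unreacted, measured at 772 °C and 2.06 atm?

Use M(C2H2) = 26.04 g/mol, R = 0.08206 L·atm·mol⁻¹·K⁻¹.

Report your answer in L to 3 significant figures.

392 L

n(C2H2) = 437 / 26.04 = 16.78 mol
n(O2) = PV/RT = (6.49 × 95.4) / (0.08206 × 410.15) = 18.40 mol
For 16.78 mol C2H2, stoichiometry requires (5/2) × 16.78 = 41.95 mol O2; 18.40 mol is available, so O2 is limiting.
n(C2H2) consumed = (2/5) × 18.40 = 7.360 mol; remaining = 16.78 − 7.360 = 9.420 mol
V(C2H2) = nRT/P = 9.420 × 0.08206 × 1045.15 / 2.06 = 392.2 L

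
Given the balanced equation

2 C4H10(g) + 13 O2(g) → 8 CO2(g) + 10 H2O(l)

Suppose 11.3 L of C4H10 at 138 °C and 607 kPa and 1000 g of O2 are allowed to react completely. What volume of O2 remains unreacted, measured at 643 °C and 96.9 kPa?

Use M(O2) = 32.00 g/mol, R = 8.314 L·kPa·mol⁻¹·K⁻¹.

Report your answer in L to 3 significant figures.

1430 L

n(C4H10) = PV/RT = (607 × 11.3) / (8.314 × 411.15) = 2.007 mol
n(O2) = 1000 / 32.00 = 31.25 mol
For 2.007 mol C4H10, stoichiometry requires (13/2) × 2.007 = 13.05 mol O2; 31.25 mol is available, so C4H10 is limiting.
n(O2) consumed = (13/2) × 2.007 = 13.05 mol; remaining = 31.25 − 13.05 = 18.20 mol
V(O2) = nRT/P = 18.20 × 8.314 × 916.15 / 96.9 = 1431 L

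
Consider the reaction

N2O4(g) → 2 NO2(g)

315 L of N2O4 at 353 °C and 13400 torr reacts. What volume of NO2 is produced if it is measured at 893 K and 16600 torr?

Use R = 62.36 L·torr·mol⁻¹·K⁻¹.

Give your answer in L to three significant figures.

725 L

n(N2O4) = PV/RT = (13400 × 315) / (62.36 × 626.15) = 108.1 mol
n(NO2) = (2/1) × 108.1 = 216.2 mol
V = nRT/P = 216.2 × 62.36 × 893 / 16600 = 725.3 L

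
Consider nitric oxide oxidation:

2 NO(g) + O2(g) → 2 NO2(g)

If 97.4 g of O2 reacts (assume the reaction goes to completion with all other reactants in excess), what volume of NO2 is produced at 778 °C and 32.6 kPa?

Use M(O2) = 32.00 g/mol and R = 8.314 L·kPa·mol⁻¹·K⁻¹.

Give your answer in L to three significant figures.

1630 L

n(O2) = 97.40 / 32.00 = 3.044 mol
n(NO2) = (2/1) × 3.044 = 6.088 mol
V = nRT/P = 6.088 × 8.314 × 1051.15 / 32.6 = 1632 L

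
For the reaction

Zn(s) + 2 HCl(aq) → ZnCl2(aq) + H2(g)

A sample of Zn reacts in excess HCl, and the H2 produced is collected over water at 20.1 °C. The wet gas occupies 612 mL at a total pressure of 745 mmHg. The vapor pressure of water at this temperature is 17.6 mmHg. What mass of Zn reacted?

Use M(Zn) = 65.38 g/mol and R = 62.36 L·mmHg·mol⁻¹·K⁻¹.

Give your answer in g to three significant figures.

P(H2) = 745 − 17.6 = 727.4 mmHg
n(H2) = PV/RT = (727.4 × 0.6120) / (62.36 × 293.25) = 0.02434 mol
n(Zn) = (1/1) × 0.02434 = 0.02434 mol
m(Zn) = 0.02434 × 65.38 = 1.591 g

1.59 g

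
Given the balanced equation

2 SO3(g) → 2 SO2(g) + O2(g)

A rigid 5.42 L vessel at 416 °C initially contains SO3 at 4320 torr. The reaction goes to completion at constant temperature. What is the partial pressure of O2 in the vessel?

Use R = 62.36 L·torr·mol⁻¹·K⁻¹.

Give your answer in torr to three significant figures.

n(SO3)₀ = PV/RT = (4320 × 5.42) / (62.36 × 689.15) = 0.5448 mol
n(O2) = (1/2) × 0.5448 = 0.2724 mol
P(O2) = nRT/V = 0.2724 × 62.36 × 689.15 / 5.42 = 2160 torr

2160 torr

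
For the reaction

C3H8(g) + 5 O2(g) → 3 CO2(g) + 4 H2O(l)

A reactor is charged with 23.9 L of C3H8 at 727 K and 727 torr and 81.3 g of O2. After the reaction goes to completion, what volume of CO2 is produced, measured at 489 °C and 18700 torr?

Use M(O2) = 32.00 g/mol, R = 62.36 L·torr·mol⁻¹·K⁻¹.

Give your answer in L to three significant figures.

2.92 L

n(C3H8) = PV/RT = (727 × 23.9) / (62.36 × 727) = 0.3833 mol
n(O2) = 81.3 / 32.00 = 2.541 mol
For 0.3833 mol C3H8, stoichiometry requires (5/1) × 0.3833 = 1.916 mol O2; 2.541 mol is available, so C3H8 is limiting.
n(CO2) = (3/1) × 0.3833 = 1.150 mol
V(CO2) = nRT/P = 1.150 × 62.36 × 762.15 / 18700 = 2.923 L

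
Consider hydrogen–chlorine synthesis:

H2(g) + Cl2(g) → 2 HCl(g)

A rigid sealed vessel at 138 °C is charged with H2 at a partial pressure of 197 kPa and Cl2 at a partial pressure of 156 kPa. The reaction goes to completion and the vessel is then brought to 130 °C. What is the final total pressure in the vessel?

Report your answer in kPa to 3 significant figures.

346 kPa

Because the vessel is rigid and T is held at 138 °C, work the stoichiometry in partial pressures (P_i = n_iRT/V).
P(Cl2) required for 197 kPa of H2 = (1/1) × 197 = 197.0 kPa; available 156 kPa, so Cl2 is limiting.
P(H2) remaining = 197 − (1/1) × 156 = 41.00 kPa
P(gaseous products) = (2)/1 × 156 = 312.0 kPa
P_total at 138 °C = 41.00 + 312.0 = 353.0 kPa
Scaling to 130 °C: P = 353.0 × 403.15/411.15 = 346.1 kPa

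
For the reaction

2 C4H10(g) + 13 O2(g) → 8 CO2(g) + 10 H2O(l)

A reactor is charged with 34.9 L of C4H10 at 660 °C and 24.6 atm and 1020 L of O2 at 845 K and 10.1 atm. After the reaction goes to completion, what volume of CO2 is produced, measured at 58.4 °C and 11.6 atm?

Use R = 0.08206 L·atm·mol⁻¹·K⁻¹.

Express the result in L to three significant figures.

105 L

n(C4H10) = PV/RT = (24.6 × 34.9) / (0.08206 × 933.15) = 11.21 mol
n(O2) = PV/RT = (10.1 × 1020) / (0.08206 × 845) = 148.6 mol
For 11.21 mol C4H10, stoichiometry requires (13/2) × 11.21 = 72.87 mol O2; 148.6 mol is available, so C4H10 is limiting.
n(CO2) = (8/2) × 11.21 = 44.84 mol
V(CO2) = nRT/P = 44.84 × 0.08206 × 331.55 / 11.6 = 105.2 L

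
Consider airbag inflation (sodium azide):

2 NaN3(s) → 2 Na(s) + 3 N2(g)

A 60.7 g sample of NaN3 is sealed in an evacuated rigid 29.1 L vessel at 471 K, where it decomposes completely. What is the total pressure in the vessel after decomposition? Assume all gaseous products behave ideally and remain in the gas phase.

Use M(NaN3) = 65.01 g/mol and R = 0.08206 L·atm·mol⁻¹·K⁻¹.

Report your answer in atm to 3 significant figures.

1.86 atm

n(NaN3) = 60.7 / 65.01 = 0.9337 mol
n(gas produced) = (3/2) × 0.9337 = 1.401 mol
P = nRT/V = 1.401 × 0.08206 × 471 / 29.1 = 1.861 atm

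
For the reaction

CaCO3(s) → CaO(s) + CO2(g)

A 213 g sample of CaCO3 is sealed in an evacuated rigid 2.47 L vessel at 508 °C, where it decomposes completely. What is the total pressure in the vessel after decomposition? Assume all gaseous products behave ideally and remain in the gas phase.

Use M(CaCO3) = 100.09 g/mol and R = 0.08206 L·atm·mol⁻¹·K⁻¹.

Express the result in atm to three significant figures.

55.2 atm

n(CaCO3) = 213 / 100.09 = 2.128 mol
n(gas produced) = (1/1) × 2.128 = 2.128 mol
P = nRT/V = 2.128 × 0.08206 × 781.15 / 2.47 = 55.23 atm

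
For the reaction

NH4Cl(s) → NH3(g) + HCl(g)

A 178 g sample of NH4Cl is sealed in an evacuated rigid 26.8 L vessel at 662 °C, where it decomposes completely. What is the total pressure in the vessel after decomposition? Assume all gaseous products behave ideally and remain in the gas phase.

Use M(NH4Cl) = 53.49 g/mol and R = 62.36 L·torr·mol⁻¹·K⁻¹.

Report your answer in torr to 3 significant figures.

n(NH4Cl) = 178 / 53.49 = 3.328 mol
n(gas produced) = (2/1) × 3.328 = 6.656 mol
P = nRT/V = 6.656 × 62.36 × 935.15 / 26.8 = 14480 torr

14500 torr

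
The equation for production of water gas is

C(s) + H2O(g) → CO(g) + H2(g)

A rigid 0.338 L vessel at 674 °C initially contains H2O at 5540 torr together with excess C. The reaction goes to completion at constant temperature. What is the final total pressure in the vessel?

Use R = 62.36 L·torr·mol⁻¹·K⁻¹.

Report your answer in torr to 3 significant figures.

11100 torr

Rigid vessel, constant T ⇒ P scales with total gas moles (1 → 2).
P_final = (2/1) × 5540 = 11080 torr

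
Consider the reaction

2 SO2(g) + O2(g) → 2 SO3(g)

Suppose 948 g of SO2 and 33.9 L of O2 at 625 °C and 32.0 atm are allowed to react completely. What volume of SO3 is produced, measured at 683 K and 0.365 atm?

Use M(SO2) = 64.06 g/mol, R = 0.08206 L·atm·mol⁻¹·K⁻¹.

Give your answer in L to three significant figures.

2270 L

n(SO2) = 948 / 64.06 = 14.80 mol
n(O2) = PV/RT = (32.0 × 33.9) / (0.08206 × 898.15) = 14.72 mol
For 14.80 mol SO2, stoichiometry requires (1/2) × 14.80 = 7.400 mol O2; 14.72 mol is available, so SO2 is limiting.
n(SO3) = (2/2) × 14.80 = 14.80 mol
V(SO3) = nRT/P = 14.80 × 0.08206 × 683 / 0.365 = 2273 L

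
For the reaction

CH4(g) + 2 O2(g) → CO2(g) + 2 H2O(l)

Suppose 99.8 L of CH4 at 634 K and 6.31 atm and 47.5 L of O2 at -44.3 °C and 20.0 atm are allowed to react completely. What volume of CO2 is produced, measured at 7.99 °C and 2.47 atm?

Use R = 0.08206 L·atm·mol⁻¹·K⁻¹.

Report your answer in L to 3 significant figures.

n(CH4) = PV/RT = (6.31 × 99.8) / (0.08206 × 634) = 12.10 mol
n(O2) = PV/RT = (20.0 × 47.5) / (0.08206 × 228.85) = 50.59 mol
For 12.10 mol CH4, stoichiometry requires (2/1) × 12.10 = 24.20 mol O2; 50.59 mol is available, so CH4 is limiting.
n(CO2) = (1/1) × 12.10 = 12.10 mol
V(CO2) = nRT/P = 12.10 × 0.08206 × 281.14 / 2.47 = 113.0 L

113 L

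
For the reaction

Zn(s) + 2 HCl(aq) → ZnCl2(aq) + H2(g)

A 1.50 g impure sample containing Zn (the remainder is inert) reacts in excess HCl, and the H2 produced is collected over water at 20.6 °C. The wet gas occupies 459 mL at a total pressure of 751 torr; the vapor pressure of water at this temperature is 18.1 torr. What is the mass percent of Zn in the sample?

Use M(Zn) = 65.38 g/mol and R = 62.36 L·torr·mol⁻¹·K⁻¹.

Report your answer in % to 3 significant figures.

80.0 %

P(H2) = 751 − 18.1 = 732.9 torr
n(H2) = PV/RT = (732.9 × 0.4590) / (62.36 × 293.75) = 0.01836 mol
n(Zn) = (1/1) × 0.01836 = 0.01836 mol
m(Zn) = 0.01836 × 65.38 = 1.200 g
%Zn = 1.200 / 1.50 × 100 = 80.00%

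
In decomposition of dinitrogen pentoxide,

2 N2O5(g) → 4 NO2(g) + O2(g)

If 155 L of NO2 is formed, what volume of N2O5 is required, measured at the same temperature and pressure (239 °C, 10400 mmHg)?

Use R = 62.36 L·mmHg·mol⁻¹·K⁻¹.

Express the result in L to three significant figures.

At constant T and P, gas volumes are in the mole ratio: V(N2O5) = (2/4) × 155 = 77.50 L

77.5 L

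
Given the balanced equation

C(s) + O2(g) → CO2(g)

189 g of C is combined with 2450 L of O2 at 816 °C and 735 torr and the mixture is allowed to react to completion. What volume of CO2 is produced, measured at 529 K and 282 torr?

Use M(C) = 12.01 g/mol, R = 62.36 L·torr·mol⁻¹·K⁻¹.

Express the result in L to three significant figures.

n(C) = 189 / 12.01 = 15.74 mol
n(O2) = PV/RT = (735 × 2450) / (62.36 × 1089.15) = 26.51 mol
For 15.74 mol C, stoichiometry requires (1/1) × 15.74 = 15.74 mol O2; 26.51 mol is available, so C is limiting.
n(CO2) = (1/1) × 15.74 = 15.74 mol
V(CO2) = nRT/P = 15.74 × 62.36 × 529 / 282 = 1841 L

1840 L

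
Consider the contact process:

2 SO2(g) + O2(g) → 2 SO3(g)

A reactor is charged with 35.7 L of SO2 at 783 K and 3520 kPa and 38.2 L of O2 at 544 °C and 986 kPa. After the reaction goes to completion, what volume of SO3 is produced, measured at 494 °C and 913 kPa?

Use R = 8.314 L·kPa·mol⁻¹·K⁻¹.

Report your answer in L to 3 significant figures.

77.5 L

n(SO2) = PV/RT = (3520 × 35.7) / (8.314 × 783) = 19.30 mol
n(O2) = PV/RT = (986 × 38.2) / (8.314 × 817.15) = 5.544 mol
For 19.30 mol SO2, stoichiometry requires (1/2) × 19.30 = 9.650 mol O2; 5.544 mol is available, so O2 is limiting.
n(SO3) = (2/1) × 5.544 = 11.09 mol
V(SO3) = nRT/P = 11.09 × 8.314 × 767.15 / 913 = 77.47 L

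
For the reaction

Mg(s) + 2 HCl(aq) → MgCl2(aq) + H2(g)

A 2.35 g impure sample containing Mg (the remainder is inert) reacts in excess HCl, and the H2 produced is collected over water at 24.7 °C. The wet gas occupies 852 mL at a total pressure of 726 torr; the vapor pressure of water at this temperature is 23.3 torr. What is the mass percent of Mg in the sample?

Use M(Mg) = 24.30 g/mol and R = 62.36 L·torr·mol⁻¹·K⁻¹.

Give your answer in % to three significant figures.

P(H2) = 726 − 23.3 = 702.7 torr
n(H2) = PV/RT = (702.7 × 0.8520) / (62.36 × 297.85) = 0.03223 mol
n(Mg) = (1/1) × 0.03223 = 0.03223 mol
m(Mg) = 0.03223 × 24.30 = 0.7832 g
%Mg = 0.7832 / 2.35 × 100 = 33.33%

33.3 %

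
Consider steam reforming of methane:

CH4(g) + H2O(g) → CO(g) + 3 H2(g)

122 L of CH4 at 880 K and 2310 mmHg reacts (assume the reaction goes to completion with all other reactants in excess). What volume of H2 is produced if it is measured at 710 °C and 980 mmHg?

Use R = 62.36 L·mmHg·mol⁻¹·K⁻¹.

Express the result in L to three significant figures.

n(CH4) = PV/RT = (2310 × 122) / (62.36 × 880) = 5.136 mol
n(H2) = (3/1) × 5.136 = 15.41 mol
V = nRT/P = 15.41 × 62.36 × 983.15 / 980 = 964.1 L

964 L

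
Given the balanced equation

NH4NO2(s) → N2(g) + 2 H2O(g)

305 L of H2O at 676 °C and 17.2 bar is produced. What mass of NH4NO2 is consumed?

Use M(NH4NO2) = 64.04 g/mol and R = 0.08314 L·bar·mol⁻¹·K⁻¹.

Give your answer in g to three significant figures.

2130 g

n(H2O) = PV/RT = (17.2 × 305) / (0.08314 × 949.15) = 66.48 mol
n(NH4NO2) = (1/2) × 66.48 = 33.24 mol
m(NH4NO2) = 33.24 × 64.04 = 2129 g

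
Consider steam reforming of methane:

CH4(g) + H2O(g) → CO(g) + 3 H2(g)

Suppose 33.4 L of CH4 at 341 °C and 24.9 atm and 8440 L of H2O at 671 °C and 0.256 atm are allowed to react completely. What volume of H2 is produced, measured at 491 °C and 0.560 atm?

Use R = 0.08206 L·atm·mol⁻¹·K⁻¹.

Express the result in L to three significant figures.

n(CH4) = PV/RT = (24.9 × 33.4) / (0.08206 × 614.15) = 16.50 mol
n(H2O) = PV/RT = (0.256 × 8440) / (0.08206 × 944.15) = 27.89 mol
For 16.50 mol CH4, stoichiometry requires (1/1) × 16.50 = 16.50 mol H2O; 27.89 mol is available, so CH4 is limiting.
n(H2) = (3/1) × 16.50 = 49.50 mol
V(H2) = nRT/P = 49.50 × 0.08206 × 764.15 / 0.560 = 5543 L

5540 L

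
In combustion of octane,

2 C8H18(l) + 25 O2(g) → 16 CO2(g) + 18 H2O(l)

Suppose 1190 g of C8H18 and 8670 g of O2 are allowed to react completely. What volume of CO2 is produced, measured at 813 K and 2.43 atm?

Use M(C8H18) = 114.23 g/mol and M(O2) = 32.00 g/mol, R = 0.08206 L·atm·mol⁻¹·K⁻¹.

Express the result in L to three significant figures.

n(C8H18) = 1190 / 114.23 = 10.42 mol
n(O2) = 8670 / 32.00 = 270.9 mol
For 10.42 mol C8H18, stoichiometry requires (25/2) × 10.42 = 130.2 mol O2; 270.9 mol is available, so C8H18 is limiting.
n(CO2) = (16/2) × 10.42 = 83.36 mol
V(CO2) = nRT/P = 83.36 × 0.08206 × 813 / 2.43 = 2289 L

2290 L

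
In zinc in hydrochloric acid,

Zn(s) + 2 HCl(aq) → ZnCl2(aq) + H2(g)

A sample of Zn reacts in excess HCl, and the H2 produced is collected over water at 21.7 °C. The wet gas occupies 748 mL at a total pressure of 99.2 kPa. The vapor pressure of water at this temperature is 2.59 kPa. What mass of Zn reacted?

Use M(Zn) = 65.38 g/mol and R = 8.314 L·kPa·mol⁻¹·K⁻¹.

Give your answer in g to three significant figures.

P(H2) = 99.2 − 2.59 = 96.61 kPa
n(H2) = PV/RT = (96.61 × 0.7480) / (8.314 × 294.85) = 0.02948 mol
n(Zn) = (1/1) × 0.02948 = 0.02948 mol
m(Zn) = 0.02948 × 65.38 = 1.927 g

1.93 g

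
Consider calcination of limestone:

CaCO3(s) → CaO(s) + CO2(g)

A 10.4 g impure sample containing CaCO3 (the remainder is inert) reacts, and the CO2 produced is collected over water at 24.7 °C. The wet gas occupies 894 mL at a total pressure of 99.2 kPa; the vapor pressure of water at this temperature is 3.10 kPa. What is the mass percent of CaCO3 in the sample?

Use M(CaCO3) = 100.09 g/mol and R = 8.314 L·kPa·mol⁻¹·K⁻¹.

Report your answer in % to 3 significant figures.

33.4 %

P(CO2) = 99.2 − 3.10 = 96.10 kPa
n(CO2) = PV/RT = (96.10 × 0.8940) / (8.314 × 297.85) = 0.03469 mol
n(CaCO3) = (1/1) × 0.03469 = 0.03469 mol
m(CaCO3) = 0.03469 × 100.09 = 3.472 g
%CaCO3 = 3.472 / 10.4 × 100 = 33.38%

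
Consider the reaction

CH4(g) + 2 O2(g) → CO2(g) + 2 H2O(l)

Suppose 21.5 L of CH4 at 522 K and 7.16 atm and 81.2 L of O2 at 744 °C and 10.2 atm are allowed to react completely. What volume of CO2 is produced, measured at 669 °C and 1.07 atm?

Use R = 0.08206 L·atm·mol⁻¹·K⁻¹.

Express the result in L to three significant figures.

260 L

n(CH4) = PV/RT = (7.16 × 21.5) / (0.08206 × 522) = 3.594 mol
n(O2) = PV/RT = (10.2 × 81.2) / (0.08206 × 1017.15) = 9.923 mol
For 3.594 mol CH4, stoichiometry requires (2/1) × 3.594 = 7.188 mol O2; 9.923 mol is available, so CH4 is limiting.
n(CO2) = (1/1) × 3.594 = 3.594 mol
V(CO2) = nRT/P = 3.594 × 0.08206 × 942.15 / 1.07 = 259.7 L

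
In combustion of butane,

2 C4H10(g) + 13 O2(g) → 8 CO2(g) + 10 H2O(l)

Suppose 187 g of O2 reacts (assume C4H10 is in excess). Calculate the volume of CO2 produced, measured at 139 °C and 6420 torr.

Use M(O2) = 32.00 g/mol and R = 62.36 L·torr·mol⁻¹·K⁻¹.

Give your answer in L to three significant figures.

14.4 L

n(O2) = 187.0 / 32.00 = 5.844 mol
n(CO2) = (8/13) × 5.844 = 3.596 mol
V = nRT/P = 3.596 × 62.36 × 412.15 / 6420 = 14.40 L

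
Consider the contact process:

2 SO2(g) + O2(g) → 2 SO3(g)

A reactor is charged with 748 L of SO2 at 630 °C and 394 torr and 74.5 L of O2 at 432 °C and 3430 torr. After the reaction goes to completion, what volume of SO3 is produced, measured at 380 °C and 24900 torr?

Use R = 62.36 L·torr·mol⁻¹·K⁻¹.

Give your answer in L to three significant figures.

8.56 L

n(SO2) = PV/RT = (394 × 748) / (62.36 × 903.15) = 5.233 mol
n(O2) = PV/RT = (3430 × 74.5) / (62.36 × 705.15) = 5.811 mol
For 5.233 mol SO2, stoichiometry requires (1/2) × 5.233 = 2.616 mol O2; 5.811 mol is available, so SO2 is limiting.
n(SO3) = (2/2) × 5.233 = 5.233 mol
V(SO3) = nRT/P = 5.233 × 62.36 × 653.15 / 24900 = 8.560 L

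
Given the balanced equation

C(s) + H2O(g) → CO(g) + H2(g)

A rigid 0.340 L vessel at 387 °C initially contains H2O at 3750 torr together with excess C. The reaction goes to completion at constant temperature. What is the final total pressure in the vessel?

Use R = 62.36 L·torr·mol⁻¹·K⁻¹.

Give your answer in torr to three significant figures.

Rigid vessel, constant T ⇒ P scales with total gas moles (1 → 2).
P_final = (2/1) × 3750 = 7500 torr

7500 torr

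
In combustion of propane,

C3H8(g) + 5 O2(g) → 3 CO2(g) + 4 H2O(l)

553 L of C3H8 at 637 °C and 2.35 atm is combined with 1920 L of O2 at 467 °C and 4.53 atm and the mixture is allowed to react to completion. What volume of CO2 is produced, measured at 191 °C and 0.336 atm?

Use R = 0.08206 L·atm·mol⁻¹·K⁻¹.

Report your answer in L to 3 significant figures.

5920 L

n(C3H8) = PV/RT = (2.35 × 553) / (0.08206 × 910.15) = 17.40 mol
n(O2) = PV/RT = (4.53 × 1920) / (0.08206 × 740.15) = 143.2 mol
For 17.40 mol C3H8, stoichiometry requires (5/1) × 17.40 = 87.00 mol O2; 143.2 mol is available, so C3H8 is limiting.
n(CO2) = (3/1) × 17.40 = 52.20 mol
V(CO2) = nRT/P = 52.20 × 0.08206 × 464.15 / 0.336 = 5917 L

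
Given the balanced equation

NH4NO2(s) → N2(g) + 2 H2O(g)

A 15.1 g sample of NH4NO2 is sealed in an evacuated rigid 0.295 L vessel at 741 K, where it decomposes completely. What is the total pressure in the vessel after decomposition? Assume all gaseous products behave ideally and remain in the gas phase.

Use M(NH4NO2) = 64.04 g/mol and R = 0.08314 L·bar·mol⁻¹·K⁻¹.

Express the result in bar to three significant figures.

n(NH4NO2) = 15.1 / 64.04 = 0.2358 mol
n(gas produced) = (3/1) × 0.2358 = 0.7074 mol
P = nRT/V = 0.7074 × 0.08314 × 741 / 0.295 = 147.7 bar

148 bar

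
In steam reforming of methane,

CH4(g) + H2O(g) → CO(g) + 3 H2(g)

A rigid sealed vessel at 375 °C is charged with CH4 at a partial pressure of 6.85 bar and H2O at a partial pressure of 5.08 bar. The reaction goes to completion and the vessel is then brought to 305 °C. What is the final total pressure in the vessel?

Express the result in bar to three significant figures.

With V and T fixed, P_i ∝ n_i, so the mole ratios apply directly to partial pressures at 375 °C.
P(H2O) required for 6.85 bar of CH4 = (1/1) × 6.85 = 6.850 bar; available 5.08 bar, so H2O is limiting.
P(CH4) remaining = 6.85 − (1/1) × 5.08 = 1.770 bar
P(gaseous products) = (1+3)/1 × 5.08 = 20.32 bar
P_total at 375 °C = 1.770 + 20.32 = 22.09 bar
Scaling to 305 °C: P = 22.09 × 578.15/648.15 = 19.70 bar

19.7 bar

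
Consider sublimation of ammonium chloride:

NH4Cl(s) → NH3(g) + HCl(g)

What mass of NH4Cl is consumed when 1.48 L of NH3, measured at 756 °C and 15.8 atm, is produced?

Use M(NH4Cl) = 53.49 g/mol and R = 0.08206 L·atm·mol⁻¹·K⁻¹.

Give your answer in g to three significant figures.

14.8 g

n(NH3) = PV/RT = (15.8 × 1.48) / (0.08206 × 1029.15) = 0.2769 mol
n(NH4Cl) = (1/1) × 0.2769 = 0.2769 mol
m(NH4Cl) = 0.2769 × 53.49 = 14.81 g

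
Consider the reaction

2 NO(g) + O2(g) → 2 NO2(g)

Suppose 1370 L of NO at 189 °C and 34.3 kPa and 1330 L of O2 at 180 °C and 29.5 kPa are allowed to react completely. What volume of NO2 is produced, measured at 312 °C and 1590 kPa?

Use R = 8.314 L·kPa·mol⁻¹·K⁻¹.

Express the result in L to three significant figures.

n(NO) = PV/RT = (34.3 × 1370) / (8.314 × 462.15) = 12.23 mol
n(O2) = PV/RT = (29.5 × 1330) / (8.314 × 453.15) = 10.41 mol
For 12.23 mol NO, stoichiometry requires (1/2) × 12.23 = 6.115 mol O2; 10.41 mol is available, so NO is limiting.
n(NO2) = (2/2) × 12.23 = 12.23 mol
V(NO2) = nRT/P = 12.23 × 8.314 × 585.15 / 1590 = 37.42 L

37.4 L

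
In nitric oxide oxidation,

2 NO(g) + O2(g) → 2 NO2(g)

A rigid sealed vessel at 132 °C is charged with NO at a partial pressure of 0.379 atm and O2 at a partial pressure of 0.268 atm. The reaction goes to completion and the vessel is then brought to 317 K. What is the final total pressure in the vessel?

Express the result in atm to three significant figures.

At constant V, partial pressures at 132 °C are proportional to moles, so apply stoichiometry directly to pressures.
P(O2) required for 0.379 atm of NO = (1/2) × 0.379 = 0.1895 atm; available 0.268 atm, so NO is limiting.
P(O2) remaining = 0.268 − (1/2) × 0.379 = 0.07850 atm
P(gaseous products) = (2)/2 × 0.379 = 0.3790 atm
P_total at 132 °C = 0.07850 + 0.3790 = 0.4575 atm
Scaling to 317 K: P = 0.4575 × 317/405.15 = 0.3580 atm

0.358 atm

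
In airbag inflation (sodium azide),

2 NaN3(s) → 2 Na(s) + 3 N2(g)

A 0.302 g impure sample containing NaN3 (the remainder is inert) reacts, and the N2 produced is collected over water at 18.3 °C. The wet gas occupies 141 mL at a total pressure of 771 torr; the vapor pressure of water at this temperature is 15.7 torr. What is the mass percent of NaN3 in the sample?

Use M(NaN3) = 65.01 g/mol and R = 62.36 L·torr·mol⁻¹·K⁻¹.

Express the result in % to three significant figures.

84.1 %

P(N2) = 771 − 15.7 = 755.3 torr
n(N2) = PV/RT = (755.3 × 0.1410) / (62.36 × 291.45) = 0.005860 mol
n(NaN3) = (2/3) × 0.005860 = 0.003907 mol
m(NaN3) = 0.003907 × 65.01 = 0.2540 g
%NaN3 = 0.2540 / 0.302 × 100 = 84.11%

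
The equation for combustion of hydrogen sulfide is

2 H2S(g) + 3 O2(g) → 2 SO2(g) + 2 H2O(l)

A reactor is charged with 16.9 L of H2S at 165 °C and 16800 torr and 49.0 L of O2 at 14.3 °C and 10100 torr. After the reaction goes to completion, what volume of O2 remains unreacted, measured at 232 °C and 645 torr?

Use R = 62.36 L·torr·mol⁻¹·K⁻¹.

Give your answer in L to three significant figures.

n(H2S) = PV/RT = (16800 × 16.9) / (62.36 × 438.15) = 10.39 mol
n(O2) = PV/RT = (10100 × 49.0) / (62.36 × 287.45) = 27.61 mol
For 10.39 mol H2S, stoichiometry requires (3/2) × 10.39 = 15.59 mol O2; 27.61 mol is available, so H2S is limiting.
n(O2) consumed = (3/2) × 10.39 = 15.59 mol; remaining = 27.61 − 15.59 = 12.02 mol
V(O2) = nRT/P = 12.02 × 62.36 × 505.15 / 645 = 587.0 L

587 L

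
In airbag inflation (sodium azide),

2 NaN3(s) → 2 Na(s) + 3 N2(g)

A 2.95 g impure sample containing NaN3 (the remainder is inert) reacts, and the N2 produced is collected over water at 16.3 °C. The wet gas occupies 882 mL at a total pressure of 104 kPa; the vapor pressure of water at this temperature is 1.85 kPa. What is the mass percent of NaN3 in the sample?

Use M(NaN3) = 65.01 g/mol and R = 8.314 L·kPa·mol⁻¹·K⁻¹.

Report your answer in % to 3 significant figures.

P(N2) = 104 − 1.85 = 102.2 kPa
n(N2) = PV/RT = (102.2 × 0.8820) / (8.314 × 289.45) = 0.03746 mol
n(NaN3) = (2/3) × 0.03746 = 0.02497 mol
m(NaN3) = 0.02497 × 65.01 = 1.623 g
%NaN3 = 1.623 / 2.95 × 100 = 55.02%

55.0 %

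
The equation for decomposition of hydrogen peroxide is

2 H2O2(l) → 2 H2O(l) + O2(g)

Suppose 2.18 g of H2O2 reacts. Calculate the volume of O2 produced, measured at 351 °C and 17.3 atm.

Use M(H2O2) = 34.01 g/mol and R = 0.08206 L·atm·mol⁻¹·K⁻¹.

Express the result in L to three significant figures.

n(H2O2) = 2.180 / 34.01 = 0.06410 mol
n(O2) = (1/2) × 0.06410 = 0.03205 mol
V = nRT/P = 0.03205 × 0.08206 × 624.15 / 17.3 = 0.09489 L

0.0949 L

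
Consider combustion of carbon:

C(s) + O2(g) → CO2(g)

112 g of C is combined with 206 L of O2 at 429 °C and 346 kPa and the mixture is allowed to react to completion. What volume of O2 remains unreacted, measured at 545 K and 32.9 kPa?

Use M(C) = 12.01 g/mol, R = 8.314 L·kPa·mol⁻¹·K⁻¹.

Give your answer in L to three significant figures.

397 L

n(C) = 112 / 12.01 = 9.326 mol
n(O2) = PV/RT = (346 × 206) / (8.314 × 702.15) = 12.21 mol
For 9.326 mol C, stoichiometry requires (1/1) × 9.326 = 9.326 mol O2; 12.21 mol is available, so C is limiting.
n(O2) consumed = (1/1) × 9.326 = 9.326 mol; remaining = 12.21 − 9.326 = 2.884 mol
V(O2) = nRT/P = 2.884 × 8.314 × 545 / 32.9 = 397.2 L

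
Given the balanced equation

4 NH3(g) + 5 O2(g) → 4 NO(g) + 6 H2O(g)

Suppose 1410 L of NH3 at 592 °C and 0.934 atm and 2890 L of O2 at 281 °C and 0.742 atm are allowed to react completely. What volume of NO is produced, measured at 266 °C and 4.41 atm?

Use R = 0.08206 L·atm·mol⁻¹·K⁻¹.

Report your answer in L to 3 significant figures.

186 L

n(NH3) = PV/RT = (0.934 × 1410) / (0.08206 × 865.15) = 18.55 mol
n(O2) = PV/RT = (0.742 × 2890) / (0.08206 × 554.15) = 47.16 mol
For 18.55 mol NH3, stoichiometry requires (5/4) × 18.55 = 23.19 mol O2; 47.16 mol is available, so NH3 is limiting.
n(NO) = (4/4) × 18.55 = 18.55 mol
V(NO) = nRT/P = 18.55 × 0.08206 × 539.15 / 4.41 = 186.1 L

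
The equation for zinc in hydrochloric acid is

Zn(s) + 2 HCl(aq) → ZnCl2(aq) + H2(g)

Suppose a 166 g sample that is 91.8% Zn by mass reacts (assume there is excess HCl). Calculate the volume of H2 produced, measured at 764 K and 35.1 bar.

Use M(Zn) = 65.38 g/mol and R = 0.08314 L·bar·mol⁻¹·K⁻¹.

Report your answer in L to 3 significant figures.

4.22 L

mass of Zn = 166 × 91.8/100 = 152.4 g
n(Zn) = 152.4 / 65.38 = 2.331 mol
n(H2) = (1/1) × 2.331 = 2.331 mol
V = nRT/P = 2.331 × 0.08314 × 764 / 35.1 = 4.218 L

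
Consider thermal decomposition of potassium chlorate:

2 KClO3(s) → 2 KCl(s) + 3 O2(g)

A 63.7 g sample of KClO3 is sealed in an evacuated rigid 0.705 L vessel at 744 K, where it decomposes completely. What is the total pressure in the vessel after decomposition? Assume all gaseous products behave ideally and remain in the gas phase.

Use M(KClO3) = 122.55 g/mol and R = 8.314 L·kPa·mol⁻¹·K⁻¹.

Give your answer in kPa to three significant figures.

n(KClO3) = 63.7 / 122.55 = 0.5198 mol
n(gas produced) = (3/2) × 0.5198 = 0.7797 mol
P = nRT/V = 0.7797 × 8.314 × 744 / 0.705 = 6841 kPa

6840 kPa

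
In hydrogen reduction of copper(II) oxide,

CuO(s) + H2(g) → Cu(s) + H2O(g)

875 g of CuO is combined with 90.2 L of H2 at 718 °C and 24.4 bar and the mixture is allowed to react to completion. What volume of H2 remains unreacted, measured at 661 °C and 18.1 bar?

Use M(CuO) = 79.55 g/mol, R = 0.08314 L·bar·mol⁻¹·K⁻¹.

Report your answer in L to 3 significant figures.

n(CuO) = 875 / 79.55 = 11.00 mol
n(H2) = PV/RT = (24.4 × 90.2) / (0.08314 × 991.15) = 26.71 mol
For 11.00 mol CuO, stoichiometry requires (1/1) × 11.00 = 11.00 mol H2; 26.71 mol is available, so CuO is limiting.
n(H2) consumed = (1/1) × 11.00 = 11.00 mol; remaining = 26.71 − 11.00 = 15.71 mol
V(H2) = nRT/P = 15.71 × 0.08314 × 934.15 / 18.1 = 67.41 L

67.4 L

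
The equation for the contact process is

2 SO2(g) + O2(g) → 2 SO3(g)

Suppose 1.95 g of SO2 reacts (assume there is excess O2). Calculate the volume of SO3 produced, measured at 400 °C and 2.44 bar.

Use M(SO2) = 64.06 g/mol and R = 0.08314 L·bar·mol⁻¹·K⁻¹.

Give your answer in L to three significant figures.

0.698 L

n(SO2) = 1.950 / 64.06 = 0.03044 mol
n(SO3) = (2/2) × 0.03044 = 0.03044 mol
V = nRT/P = 0.03044 × 0.08314 × 673.15 / 2.44 = 0.6982 L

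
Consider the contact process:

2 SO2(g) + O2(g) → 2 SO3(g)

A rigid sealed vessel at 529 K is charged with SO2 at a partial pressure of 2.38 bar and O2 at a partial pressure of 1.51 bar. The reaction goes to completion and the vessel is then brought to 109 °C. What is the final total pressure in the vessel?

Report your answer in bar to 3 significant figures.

At constant V, partial pressures at 529 K are proportional to moles, so apply stoichiometry directly to pressures.
P(O2) required for 2.38 bar of SO2 = (1/2) × 2.38 = 1.190 bar; available 1.51 bar, so SO2 is limiting.
P(O2) remaining = 1.51 − (1/2) × 2.38 = 0.3200 bar
P(gaseous products) = (2)/2 × 2.38 = 2.380 bar
P_total at 529 K = 0.3200 + 2.380 = 2.700 bar
Scaling to 109 °C: P = 2.700 × 382.15/529 = 1.950 bar

1.95 bar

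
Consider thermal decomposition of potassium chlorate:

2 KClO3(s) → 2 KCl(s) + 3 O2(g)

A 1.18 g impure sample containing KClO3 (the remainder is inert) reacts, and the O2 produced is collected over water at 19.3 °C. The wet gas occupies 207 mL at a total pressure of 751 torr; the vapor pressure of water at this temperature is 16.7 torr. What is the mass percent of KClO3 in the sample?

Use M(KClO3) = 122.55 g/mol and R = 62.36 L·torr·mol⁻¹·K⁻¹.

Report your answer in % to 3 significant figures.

P(O2) = 751 − 16.7 = 734.3 torr
n(O2) = PV/RT = (734.3 × 0.2070) / (62.36 × 292.45) = 0.008335 mol
n(KClO3) = (2/3) × 0.008335 = 0.005557 mol
m(KClO3) = 0.005557 × 122.55 = 0.6810 g
%KClO3 = 0.6810 / 1.18 × 100 = 57.71%

57.7 %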